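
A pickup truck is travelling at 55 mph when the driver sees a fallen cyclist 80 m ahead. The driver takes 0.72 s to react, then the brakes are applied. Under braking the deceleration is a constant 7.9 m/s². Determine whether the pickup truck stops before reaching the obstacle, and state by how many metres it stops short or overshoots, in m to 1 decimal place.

Yes — it stops 24.0 m short of the obstacle

55 mph × 0.44704 = 24.5872 m/s.
Reaction distance = 24.5872 × 0.72 = 17.703 m.
Braking distance = v²/(2a) = 604.530 / 15.800 = 38.261 m.
Total stopping distance = 17.703 + 38.261 = 55.964 m, vs 80 m available — it stops with 80 − 55.964 = 24.036 m to spare.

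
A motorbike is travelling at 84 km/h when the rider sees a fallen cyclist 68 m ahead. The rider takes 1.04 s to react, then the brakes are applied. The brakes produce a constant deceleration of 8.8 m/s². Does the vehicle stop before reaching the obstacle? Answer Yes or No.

Yes

84 km/h ÷ 3.6 = 23.3333 m/s.
Reaction distance = 23.3333 × 1.04 = 24.267 m.
Braking distance = v²/(2a) = 544.443 / 17.600 = 30.934 m.
Total stopping distance = 24.267 + 30.934 = 55.201 m, vs 68 m available — it stops with 68 − 55.201 = 12.799 m to spare.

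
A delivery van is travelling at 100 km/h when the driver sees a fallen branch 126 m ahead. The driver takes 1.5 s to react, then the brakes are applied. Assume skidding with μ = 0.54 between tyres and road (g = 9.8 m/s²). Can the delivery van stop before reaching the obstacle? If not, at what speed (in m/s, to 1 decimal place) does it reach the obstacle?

Yes — it stops about 11.4 m short of the obstacle, so it never reaches it

100 km/h ÷ 3.6 = 27.7778 m/s.
a = μg = 0.54 × 9.8 = 5.292 m/s².
Reaction distance = 27.7778 × 1.5 = 41.667 m.
Braking distance = v²/(2a) = 771.606 / 10.584 = 72.903 m.
Total stopping distance = 41.667 + 72.903 = 114.570 m, vs 126 m available — it stops with 126 − 114.570 = 11.430 m to spare.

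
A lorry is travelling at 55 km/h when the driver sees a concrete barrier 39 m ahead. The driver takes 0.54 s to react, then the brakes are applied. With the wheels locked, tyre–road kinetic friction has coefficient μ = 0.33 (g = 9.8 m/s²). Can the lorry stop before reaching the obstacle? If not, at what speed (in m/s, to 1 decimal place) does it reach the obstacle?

No — it strikes the obstacle at 5.9 m/s

55 km/h ÷ 3.6 = 15.2778 m/s.
a = μg = 0.33 × 9.8 = 3.234 m/s².
Reaction distance = 15.2778 × 0.54 = 8.250 m.
Braking distance needed to stop: v²/(2a) = 233.411 / 6.468 = 36.087 m, so total needed = 8.250 + 36.087 = 44.337 m > 39 m — it cannot stop.
Distance remaining when braking begins: 39 − 8.250 = 30.750 m.
v² = v₀² − 2a·d = 233.411 − 2 × 3.234 × 30.750 = 34.520 m²/s².
v = √34.520 = 5.875 m/s.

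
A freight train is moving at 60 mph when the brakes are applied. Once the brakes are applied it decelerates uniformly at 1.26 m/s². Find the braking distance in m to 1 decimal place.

60 mph × 0.44704 = 26.8224 m/s.
Braking distance = v²/(2a) = 26.8224² / (2 × 1.260) = 719.441 / 2.520 = 285.492 m.

Braking distance ≈ 285.5 m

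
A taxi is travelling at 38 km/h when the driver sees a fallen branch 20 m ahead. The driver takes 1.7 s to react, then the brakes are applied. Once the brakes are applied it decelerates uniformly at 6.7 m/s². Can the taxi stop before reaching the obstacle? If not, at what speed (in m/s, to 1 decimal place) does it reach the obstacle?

No — it strikes the obstacle at 9.2 m/s

38 km/h ÷ 3.6 = 10.5556 m/s.
Reaction distance = 10.5556 × 1.7 = 17.945 m.
Braking distance needed to stop: v²/(2a) = 111.421 / 13.400 = 8.315 m, so total needed = 17.945 + 8.315 = 26.260 m > 20 m — it cannot stop.
Distance remaining when braking begins: 20 − 17.945 = 2.055 m.
v² = v₀² − 2a·d = 111.421 − 2 × 6.700 × 2.055 = 83.884 m²/s².
v = √83.884 = 9.159 m/s.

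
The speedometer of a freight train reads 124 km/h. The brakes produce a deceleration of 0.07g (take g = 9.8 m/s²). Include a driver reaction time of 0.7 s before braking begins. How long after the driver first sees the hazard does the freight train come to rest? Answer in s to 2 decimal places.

124 km/h ÷ 3.6 = 34.4444 m/s.
a = 0.07 × 9.8 = 0.686 m/s².
Braking time = v/a = 34.4444 / 0.686 = 50.210 s.
Total = 0.7 + 50.210 = 50.910 s.

Total time ≈ 50.91 s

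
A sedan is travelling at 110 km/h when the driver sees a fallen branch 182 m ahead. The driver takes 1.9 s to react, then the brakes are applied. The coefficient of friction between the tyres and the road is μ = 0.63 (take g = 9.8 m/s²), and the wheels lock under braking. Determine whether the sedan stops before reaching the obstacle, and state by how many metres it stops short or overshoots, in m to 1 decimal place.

Yes — it stops 48.3 m short of the obstacle

110 km/h ÷ 3.6 = 30.5556 m/s.
a = μg = 0.63 × 9.8 = 6.174 m/s².
Reaction distance = 30.5556 × 1.9 = 58.056 m.
Braking distance = v²/(2a) = 933.645 / 12.348 = 75.611 m.
Total stopping distance = 58.056 + 75.611 = 133.667 m, vs 182 m available — it stops with 182 − 133.667 = 48.333 m to spare.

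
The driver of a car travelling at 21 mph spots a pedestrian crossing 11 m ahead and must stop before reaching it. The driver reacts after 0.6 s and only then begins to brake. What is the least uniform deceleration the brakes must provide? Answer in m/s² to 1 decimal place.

Required deceleration ≈ 8.2 m/s²

21 mph × 0.44704 = 9.3878 m/s.
Distance covered during reaction = 9.3878 × 0.6 = 5.633 m.
Distance available for braking: 11 − 5.633 = 5.367 m.
v² = 2a·d ⇒ a = v²/(2d) = 9.3878² / (2 × 5.367) = 88.131 / 10.734 = 8.2105 m/s².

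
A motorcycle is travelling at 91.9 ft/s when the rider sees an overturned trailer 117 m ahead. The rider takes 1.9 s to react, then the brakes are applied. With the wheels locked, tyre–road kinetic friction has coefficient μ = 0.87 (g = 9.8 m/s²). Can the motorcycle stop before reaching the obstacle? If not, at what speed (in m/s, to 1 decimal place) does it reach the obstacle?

Yes — it stops about 17.8 m short of the obstacle, so it never reaches it

91.9 ft/s × 0.3048 = 28.0111 m/s.
a = μg = 0.87 × 9.8 = 8.526 m/s².
Reaction distance = 28.0111 × 1.9 = 53.221 m.
Braking distance = v²/(2a) = 784.622 / 17.052 = 46.013 m.
Total stopping distance = 53.221 + 46.013 = 99.234 m, vs 117 m available — it stops with 117 − 99.234 = 17.766 m to spare.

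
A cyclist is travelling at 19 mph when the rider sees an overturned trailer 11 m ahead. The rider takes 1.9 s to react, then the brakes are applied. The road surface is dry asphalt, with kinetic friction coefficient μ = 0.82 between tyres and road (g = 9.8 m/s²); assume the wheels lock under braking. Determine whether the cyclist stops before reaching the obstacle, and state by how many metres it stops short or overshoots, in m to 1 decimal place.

No — it overshoots by 9.6 m

19 mph × 0.44704 = 8.4938 m/s.
a = μg = 0.82 × 9.8 = 8.036 m/s².
Reaction distance = 8.4938 × 1.9 = 16.138 m.
Braking distance = v²/(2a) = 72.145 / 16.072 = 4.489 m.
Total stopping distance = 16.138 + 4.489 = 20.627 m, vs 11 m available — it cannot stop in time and overshoots by 20.627 − 11 = 9.627 m.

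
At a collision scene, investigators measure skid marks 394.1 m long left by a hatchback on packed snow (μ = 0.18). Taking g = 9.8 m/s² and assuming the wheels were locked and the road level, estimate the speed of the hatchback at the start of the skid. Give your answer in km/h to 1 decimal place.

Deceleration a = μg = 0.18 × 9.8 = 1.764 m/s².
v = √(2a·d) = √(2 × 1.764 × 394.1) = √1390.385 = 37.2879 m/s.
= 37.2879 × 3.6 = 134.236 km/h.

Initial speed ≈ 134.2 km/h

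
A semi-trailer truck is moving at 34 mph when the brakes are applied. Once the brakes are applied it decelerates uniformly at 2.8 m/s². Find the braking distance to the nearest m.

Braking distance ≈ 41 m

34 mph × 0.44704 = 15.1994 m/s.
Braking distance = v²/(2a) = 15.1994² / (2 × 2.800) = 231.022 / 5.600 = 41.254 m.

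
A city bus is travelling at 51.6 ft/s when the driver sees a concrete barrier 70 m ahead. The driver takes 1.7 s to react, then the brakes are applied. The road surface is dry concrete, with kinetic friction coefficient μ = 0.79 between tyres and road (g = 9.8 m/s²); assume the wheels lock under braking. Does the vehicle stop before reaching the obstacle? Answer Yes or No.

51.6 ft/s × 0.3048 = 15.7277 m/s.
a = μg = 0.79 × 9.8 = 7.742 m/s².
Reaction distance = 15.7277 × 1.7 = 26.737 m.
Braking distance = v²/(2a) = 247.361 / 15.484 = 15.975 m.
Total stopping distance = 26.737 + 15.975 = 42.712 m, vs 70 m available — it stops with 70 − 42.712 = 27.288 m to spare.

Yes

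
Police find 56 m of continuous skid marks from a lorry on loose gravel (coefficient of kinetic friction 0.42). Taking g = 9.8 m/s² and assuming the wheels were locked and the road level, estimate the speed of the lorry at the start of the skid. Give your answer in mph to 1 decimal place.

Deceleration a = μg = 0.42 × 9.8 = 4.116 m/s².
v = √(2a·d) = √(2 × 4.116 × 56) = √460.992 = 21.4707 m/s.
= 21.4707 ÷ 0.44704 = 48.029 mph.

Initial speed ≈ 48.0 mph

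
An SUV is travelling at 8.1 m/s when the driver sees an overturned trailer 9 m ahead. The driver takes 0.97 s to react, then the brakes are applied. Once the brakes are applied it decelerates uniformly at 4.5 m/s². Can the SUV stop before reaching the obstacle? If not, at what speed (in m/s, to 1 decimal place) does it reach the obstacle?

Reaction distance = 8.1000 × 0.97 = 7.857 m.
Braking distance needed to stop: v²/(2a) = 65.610 / 9.000 = 7.290 m, so total needed = 7.857 + 7.290 = 15.147 m > 9 m — it cannot stop.
Distance remaining when braking begins: 9 − 7.857 = 1.143 m.
v² = v₀² − 2a·d = 65.610 − 2 × 4.500 × 1.143 = 55.323 m²/s².
v = √55.323 = 7.438 m/s.

No — it strikes the obstacle at 7.4 m/s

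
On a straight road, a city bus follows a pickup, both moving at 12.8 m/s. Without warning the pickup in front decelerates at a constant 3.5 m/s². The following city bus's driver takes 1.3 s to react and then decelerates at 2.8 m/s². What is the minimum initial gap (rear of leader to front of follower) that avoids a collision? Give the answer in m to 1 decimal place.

Minimum gap ≈ 22.5 m

Leader travels v²/(2a_L) = 163.840 / 7.000 = 23.406 m before stopping.
Follower covers v·t_r = 12.8000 × 1.3 = 16.640 m while reacting, then v²/(2a_F) = 163.840 / 5.600 = 29.257 m while braking, for a total of 16.640 + 29.257 = 45.897 m.
Since a_F ≤ a_L and the follower starts braking later, the follower is never slower than the leader, so the closest approach is when both have stopped.
Minimum gap = 45.897 − 23.406 = 22.491 m.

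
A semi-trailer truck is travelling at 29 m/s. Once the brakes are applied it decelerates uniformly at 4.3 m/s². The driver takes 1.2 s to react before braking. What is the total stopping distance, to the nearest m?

Reaction distance = v·t_r = 29.0000 × 1.2 = 34.800 m.
Braking distance = v²/(2a) = 29.0000² / (2 × 4.300) = 841.000 / 8.600 = 97.791 m.
Total = 34.800 + 97.791 = 132.591 m.

Total stopping distance ≈ 133 m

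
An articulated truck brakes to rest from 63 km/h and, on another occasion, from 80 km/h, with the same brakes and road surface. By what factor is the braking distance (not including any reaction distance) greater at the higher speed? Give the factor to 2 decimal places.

Braking distance d = v²/(2a), so with a fixed, d ∝ v².
Factor = (80/63)² = 1.2698² = 1.6124.

Factor ≈ 1.61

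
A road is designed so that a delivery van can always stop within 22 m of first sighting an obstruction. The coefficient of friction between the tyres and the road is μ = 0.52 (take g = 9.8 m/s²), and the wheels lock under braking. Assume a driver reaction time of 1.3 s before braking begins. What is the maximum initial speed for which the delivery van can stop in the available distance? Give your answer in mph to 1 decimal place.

a = μg = 0.52 × 9.8 = 5.096 m/s².
Stopping distance: v·t_r + v²/(2a) = 22 with t_r = 1.3 s and a = 5.096 m/s².
So v² + 13.250 v − 224.22 = 0.
Positive root: v = −a·t_r + √((a·t_r)² + 2a·d) = −6.625 + √(43.891 + 224.22) = 9.7491 m/s.
9.7491 m/s ÷ 0.44704 = 21.808 mph.

Maximum speed ≈ 21.8 mph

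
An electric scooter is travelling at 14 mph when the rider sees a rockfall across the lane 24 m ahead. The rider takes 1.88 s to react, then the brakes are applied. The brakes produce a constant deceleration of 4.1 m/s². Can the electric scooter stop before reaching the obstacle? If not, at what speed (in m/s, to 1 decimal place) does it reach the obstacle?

14 mph × 0.44704 = 6.2586 m/s.
Reaction distance = 6.2586 × 1.88 = 11.766 m.
Braking distance = v²/(2a) = 39.170 / 8.200 = 4.777 m.
Total stopping distance = 11.766 + 4.777 = 16.543 m, vs 24 m available — it stops with 24 − 16.543 = 7.457 m to spare.

Yes — it stops about 7.5 m short of the obstacle, so it never reaches it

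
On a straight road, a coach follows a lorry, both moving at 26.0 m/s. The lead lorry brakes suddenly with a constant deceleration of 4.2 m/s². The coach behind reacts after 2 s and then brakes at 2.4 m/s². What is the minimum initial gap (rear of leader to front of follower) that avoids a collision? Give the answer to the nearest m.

Leader travels v²/(2a_L) = 676.000 / 8.400 = 80.476 m before stopping.
Follower covers v·t_r = 26.0000 × 2 = 52.000 m while reacting, then v²/(2a_F) = 676.000 / 4.800 = 140.833 m while braking, for a total of 52.000 + 140.833 = 192.833 m.
Since a_F ≤ a_L and the follower starts braking later, the follower is never slower than the leader, so the closest approach is when both have stopped.
Minimum gap = 192.833 − 80.476 = 112.357 m.

Minimum gap ≈ 112 m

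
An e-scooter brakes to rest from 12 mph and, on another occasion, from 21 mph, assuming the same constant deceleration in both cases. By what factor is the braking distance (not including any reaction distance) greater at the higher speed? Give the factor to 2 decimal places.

Braking distance d = v²/(2a), so with a fixed, d ∝ v².
Factor = (21/12)² = 1.7500² = 3.0625.

Factor ≈ 3.06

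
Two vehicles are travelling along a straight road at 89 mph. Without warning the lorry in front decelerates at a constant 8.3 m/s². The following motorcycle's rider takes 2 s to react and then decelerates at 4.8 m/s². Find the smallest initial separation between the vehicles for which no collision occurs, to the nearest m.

89 mph × 0.44704 = 39.7866 m/s.
Leader travels v²/(2a_L) = 1582.974 / 16.600 = 95.360 m before stopping.
Follower covers v·t_r = 39.7866 × 2 = 79.573 m while reacting, then v²/(2a_F) = 1582.974 / 9.600 = 164.893 m while braking, for a total of 79.573 + 164.893 = 244.466 m.
Since a_F ≤ a_L and the follower starts braking later, the follower is never slower than the leader, so the closest approach is when both have stopped.
Minimum gap = 244.466 − 95.360 = 149.106 m.

Minimum gap ≈ 149 m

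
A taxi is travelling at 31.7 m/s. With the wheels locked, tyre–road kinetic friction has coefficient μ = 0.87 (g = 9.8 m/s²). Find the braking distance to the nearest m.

a = μg = 0.87 × 9.8 = 8.526 m/s².
Braking distance = v²/(2a) = 31.7000² / (2 × 8.526) = 1004.890 / 17.052 = 58.931 m.

Braking distance ≈ 59 m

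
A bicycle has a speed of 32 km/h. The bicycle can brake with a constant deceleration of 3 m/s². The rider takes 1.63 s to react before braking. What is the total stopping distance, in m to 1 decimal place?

Total stopping distance ≈ 27.7 m

32 km/h ÷ 3.6 = 8.8889 m/s.
Reaction distance = v·t_r = 8.8889 × 1.63 = 14.489 m.
Braking distance = v²/(2a) = 8.8889² / (2 × 3.000) = 79.013 / 6.000 = 13.169 m.
Total = 14.489 + 13.169 = 27.658 m.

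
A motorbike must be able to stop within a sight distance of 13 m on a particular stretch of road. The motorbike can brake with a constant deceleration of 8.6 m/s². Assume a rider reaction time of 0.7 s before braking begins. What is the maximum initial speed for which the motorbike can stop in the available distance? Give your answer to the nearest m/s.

Stopping distance: v·t_r + v²/(2a) = 13 with t_r = 0.7 s and a = 8.600 m/s².
So v² + 12.040 v − 223.60 = 0.
Positive root: v = −a·t_r + √((a·t_r)² + 2a·d) = −6.020 + √(36.240 + 223.60) = 10.0996 m/s.

Maximum speed ≈ 10 m/s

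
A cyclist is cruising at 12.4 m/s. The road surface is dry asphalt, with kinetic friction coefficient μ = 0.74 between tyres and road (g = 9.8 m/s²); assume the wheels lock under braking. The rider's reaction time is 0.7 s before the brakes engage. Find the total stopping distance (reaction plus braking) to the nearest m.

a = μg = 0.74 × 9.8 = 7.252 m/s².
Reaction distance = v·t_r = 12.4000 × 0.7 = 8.680 m.
Braking distance = v²/(2a) = 12.4000² / (2 × 7.252) = 153.760 / 14.504 = 10.601 m.
Total = 8.680 + 10.601 = 19.281 m.

Total stopping distance ≈ 19 m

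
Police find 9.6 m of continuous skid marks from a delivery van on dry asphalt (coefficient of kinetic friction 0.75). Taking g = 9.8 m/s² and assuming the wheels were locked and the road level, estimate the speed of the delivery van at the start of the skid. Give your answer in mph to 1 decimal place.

Deceleration a = μg = 0.75 × 9.8 = 7.350 m/s².
v = √(2a·d) = √(2 × 7.350 × 9.6) = √141.120 = 11.8794 m/s.
= 11.8794 ÷ 0.44704 = 26.573 mph.

Initial speed ≈ 26.6 mph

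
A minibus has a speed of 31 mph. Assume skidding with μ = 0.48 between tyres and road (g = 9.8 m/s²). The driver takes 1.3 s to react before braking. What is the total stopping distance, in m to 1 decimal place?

Total stopping distance ≈ 38.4 m

31 mph × 0.44704 = 13.8582 m/s.
a = μg = 0.48 × 9.8 = 4.704 m/s².
Reaction distance = v·t_r = 13.8582 × 1.3 = 18.016 m.
Braking distance = v²/(2a) = 13.8582² / (2 × 4.704) = 192.050 / 9.408 = 20.413 m.
Total = 18.016 + 20.413 = 38.429 m.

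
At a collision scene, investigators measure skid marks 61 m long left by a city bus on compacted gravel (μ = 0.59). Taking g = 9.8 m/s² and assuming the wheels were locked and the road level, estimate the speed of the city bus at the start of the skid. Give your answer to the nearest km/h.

Initial speed ≈ 96 km/h

Deceleration a = μg = 0.59 × 9.8 = 5.782 m/s².
v = √(2a·d) = √(2 × 5.782 × 61) = √705.404 = 26.5594 m/s.
= 26.5594 × 3.6 = 95.614 km/h.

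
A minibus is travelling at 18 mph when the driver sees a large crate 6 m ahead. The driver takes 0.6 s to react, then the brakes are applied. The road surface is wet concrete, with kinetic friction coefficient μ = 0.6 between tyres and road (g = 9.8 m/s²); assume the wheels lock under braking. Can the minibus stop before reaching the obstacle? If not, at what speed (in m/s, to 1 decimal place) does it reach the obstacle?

18 mph × 0.44704 = 8.0467 m/s.
a = μg = 0.6 × 9.8 = 5.880 m/s².
Reaction distance = 8.0467 × 0.6 = 4.828 m.
Braking distance needed to stop: v²/(2a) = 64.749 / 11.760 = 5.506 m, so total needed = 4.828 + 5.506 = 10.334 m > 6 m — it cannot stop.
Distance remaining when braking begins: 6 − 4.828 = 1.172 m.
v² = v₀² − 2a·d = 64.749 − 2 × 5.880 × 1.172 = 50.966 m²/s².
v = √50.966 = 7.139 m/s.

No — it strikes the obstacle at 7.1 m/s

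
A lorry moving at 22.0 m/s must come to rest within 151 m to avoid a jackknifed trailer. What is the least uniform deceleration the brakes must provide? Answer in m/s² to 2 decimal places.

v² = 2a·d ⇒ a = v²/(2d) = 22.0000² / (2 × 151.000) = 484.000 / 302.000 = 1.6026 m/s².

Required deceleration ≈ 1.60 m/s²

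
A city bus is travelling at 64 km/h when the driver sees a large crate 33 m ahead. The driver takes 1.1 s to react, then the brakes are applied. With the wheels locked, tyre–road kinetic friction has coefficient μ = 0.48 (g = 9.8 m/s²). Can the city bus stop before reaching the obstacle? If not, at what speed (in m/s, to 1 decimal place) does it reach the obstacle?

64 km/h ÷ 3.6 = 17.7778 m/s.
a = μg = 0.48 × 9.8 = 4.704 m/s².
Reaction distance = 17.7778 × 1.1 = 19.556 m.
Braking distance needed to stop: v²/(2a) = 316.050 / 9.408 = 33.594 m, so total needed = 19.556 + 33.594 = 53.150 m > 33 m — it cannot stop.
Distance remaining when braking begins: 33 − 19.556 = 13.444 m.
v² = v₀² − 2a·d = 316.050 − 2 × 4.704 × 13.444 = 189.569 m²/s².
v = √189.569 = 13.768 m/s.

No — it strikes the obstacle at 13.8 m/s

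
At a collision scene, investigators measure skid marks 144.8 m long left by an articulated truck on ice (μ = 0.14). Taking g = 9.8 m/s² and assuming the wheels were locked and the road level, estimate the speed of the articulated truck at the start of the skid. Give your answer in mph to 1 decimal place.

Deceleration a = μg = 0.14 × 9.8 = 1.372 m/s².
v = √(2a·d) = √(2 × 1.372 × 144.8) = √397.331 = 19.9332 m/s.
= 19.9332 ÷ 0.44704 = 44.589 mph.

Initial speed ≈ 44.6 mph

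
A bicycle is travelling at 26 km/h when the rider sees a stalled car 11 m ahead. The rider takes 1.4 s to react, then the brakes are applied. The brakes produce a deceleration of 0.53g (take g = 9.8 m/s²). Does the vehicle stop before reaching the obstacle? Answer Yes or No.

No

26 km/h ÷ 3.6 = 7.2222 m/s.
a = 0.53 × 9.8 = 5.194 m/s².
Reaction distance = 7.2222 × 1.4 = 10.111 m.
Braking distance = v²/(2a) = 52.160 / 10.388 = 5.021 m.
Total stopping distance = 10.111 + 5.021 = 15.132 m, vs 11 m available — it cannot stop in time and overshoots by 15.132 − 11 = 4.132 m.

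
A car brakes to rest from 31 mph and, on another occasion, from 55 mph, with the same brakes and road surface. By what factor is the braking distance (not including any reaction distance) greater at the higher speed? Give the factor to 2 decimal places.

Braking distance d = v²/(2a), so with a fixed, d ∝ v².
Factor = (55/31)² = 1.7742² = 3.1478.

Factor ≈ 3.15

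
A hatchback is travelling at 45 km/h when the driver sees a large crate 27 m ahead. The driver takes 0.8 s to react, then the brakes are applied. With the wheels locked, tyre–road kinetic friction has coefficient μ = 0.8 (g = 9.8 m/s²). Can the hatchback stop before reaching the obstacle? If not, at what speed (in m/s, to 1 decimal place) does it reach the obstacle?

45 km/h ÷ 3.6 = 12.5000 m/s.
a = μg = 0.8 × 9.8 = 7.840 m/s².
Reaction distance = 12.5000 × 0.8 = 10.000 m.
Braking distance = v²/(2a) = 156.250 / 15.680 = 9.965 m.
Total stopping distance = 10.000 + 9.965 = 19.965 m, vs 27 m available — it stops with 27 − 19.965 = 7.035 m to spare.

Yes — it stops about 7.0 m short of the obstacle, so it never reaches it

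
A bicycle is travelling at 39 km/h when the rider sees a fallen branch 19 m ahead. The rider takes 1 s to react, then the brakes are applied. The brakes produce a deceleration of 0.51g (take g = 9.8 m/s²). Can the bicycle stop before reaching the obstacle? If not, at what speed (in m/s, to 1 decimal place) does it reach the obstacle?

No — it strikes the obstacle at 6.0 m/s

39 km/h ÷ 3.6 = 10.8333 m/s.
a = 0.51 × 9.8 = 4.998 m/s².
Reaction distance = 10.8333 × 1 = 10.833 m.
Braking distance needed to stop: v²/(2a) = 117.360 / 9.996 = 11.741 m, so total needed = 10.833 + 11.741 = 22.574 m > 19 m — it cannot stop.
Distance remaining when braking begins: 19 − 10.833 = 8.167 m.
v² = v₀² − 2a·d = 117.360 − 2 × 4.998 × 8.167 = 35.723 m²/s².
v = √35.723 = 5.977 m/s.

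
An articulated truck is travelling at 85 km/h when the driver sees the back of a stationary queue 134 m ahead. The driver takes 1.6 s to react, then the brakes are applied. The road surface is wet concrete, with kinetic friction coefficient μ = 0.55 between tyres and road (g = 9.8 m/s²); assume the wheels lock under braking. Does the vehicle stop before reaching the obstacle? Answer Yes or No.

Yes

85 km/h ÷ 3.6 = 23.6111 m/s.
a = μg = 0.55 × 9.8 = 5.390 m/s².
Reaction distance = 23.6111 × 1.6 = 37.778 m.
Braking distance = v²/(2a) = 557.484 / 10.780 = 51.715 m.
Total stopping distance = 37.778 + 51.715 = 89.493 m, vs 134 m available — it stops with 134 − 89.493 = 44.507 m to spare.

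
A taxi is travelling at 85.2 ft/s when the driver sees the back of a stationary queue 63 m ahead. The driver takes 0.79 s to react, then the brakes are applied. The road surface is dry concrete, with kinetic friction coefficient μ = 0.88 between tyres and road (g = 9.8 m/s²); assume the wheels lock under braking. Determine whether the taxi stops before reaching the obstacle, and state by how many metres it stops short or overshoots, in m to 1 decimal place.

Yes — it stops 3.4 m short of the obstacle

85.2 ft/s × 0.3048 = 25.9690 m/s.
a = μg = 0.88 × 9.8 = 8.624 m/s².
Reaction distance = 25.9690 × 0.79 = 20.516 m.
Braking distance = v²/(2a) = 674.389 / 17.248 = 39.100 m.
Total stopping distance = 20.516 + 39.100 = 59.616 m, vs 63 m available — it stops with 63 − 59.616 = 3.384 m to spare.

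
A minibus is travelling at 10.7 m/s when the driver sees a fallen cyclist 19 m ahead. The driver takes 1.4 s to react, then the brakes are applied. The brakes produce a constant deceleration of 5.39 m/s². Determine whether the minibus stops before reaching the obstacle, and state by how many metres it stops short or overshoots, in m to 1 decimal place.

No — it overshoots by 6.6 m

Reaction distance = 10.7000 × 1.4 = 14.980 m.
Braking distance = v²/(2a) = 114.490 / 10.780 = 10.621 m.
Total stopping distance = 14.980 + 10.621 = 25.601 m, vs 19 m available — it cannot stop in time and overshoots by 25.601 − 19 = 6.601 m.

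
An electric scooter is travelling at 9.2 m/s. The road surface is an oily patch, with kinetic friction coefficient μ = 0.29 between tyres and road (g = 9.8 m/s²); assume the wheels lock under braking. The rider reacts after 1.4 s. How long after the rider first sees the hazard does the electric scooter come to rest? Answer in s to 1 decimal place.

Total time ≈ 4.6 s

a = μg = 0.29 × 9.8 = 2.842 m/s².
Braking time = v/a = 9.2000 / 2.842 = 3.237 s.
Total = 1.4 + 3.237 = 4.637 s.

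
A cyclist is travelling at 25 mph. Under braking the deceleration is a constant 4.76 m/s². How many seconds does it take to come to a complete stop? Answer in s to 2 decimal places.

Braking time ≈ 2.35 s

25 mph × 0.44704 = 11.1760 m/s.
Braking time = v/a = 11.1760 / 4.760 = 2.348 s.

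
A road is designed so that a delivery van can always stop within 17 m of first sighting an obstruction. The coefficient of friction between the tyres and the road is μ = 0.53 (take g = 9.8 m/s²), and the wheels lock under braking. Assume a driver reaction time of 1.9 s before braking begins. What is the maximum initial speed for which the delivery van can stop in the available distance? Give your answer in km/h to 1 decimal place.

Maximum speed ≈ 24.1 km/h

a = μg = 0.53 × 9.8 = 5.194 m/s².
Stopping distance: v·t_r + v²/(2a) = 17 with t_r = 1.9 s and a = 5.194 m/s².
So v² + 19.737 v − 176.60 = 0.
Positive root: v = −a·t_r + √((a·t_r)² + 2a·d) = −9.869 + √(97.397 + 176.60) = 6.6839 m/s.
6.6839 m/s × 3.6 = 24.062 km/h.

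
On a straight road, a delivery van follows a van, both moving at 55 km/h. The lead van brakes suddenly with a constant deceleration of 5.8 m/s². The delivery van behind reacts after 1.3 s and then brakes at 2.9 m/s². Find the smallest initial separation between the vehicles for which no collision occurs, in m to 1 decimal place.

55 km/h ÷ 3.6 = 15.2778 m/s.
Leader travels v²/(2a_L) = 233.411 / 11.600 = 20.122 m before stopping.
Follower covers v·t_r = 15.2778 × 1.3 = 19.861 m while reacting, then v²/(2a_F) = 233.411 / 5.800 = 40.243 m while braking, for a total of 19.861 + 40.243 = 60.104 m.
Since a_F ≤ a_L and the follower starts braking later, the follower is never slower than the leader, so the closest approach is when both have stopped.
Minimum gap = 60.104 − 20.122 = 39.982 m.

Minimum gap ≈ 40.0 m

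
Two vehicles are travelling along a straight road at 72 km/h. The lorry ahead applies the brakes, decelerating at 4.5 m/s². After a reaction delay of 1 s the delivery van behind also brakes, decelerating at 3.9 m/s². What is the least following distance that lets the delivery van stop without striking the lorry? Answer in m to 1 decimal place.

72 km/h ÷ 3.6 = 20.0000 m/s.
Leader travels v²/(2a_L) = 400.000 / 9.000 = 44.444 m before stopping.
Follower covers v·t_r = 20.0000 × 1 = 20.000 m while reacting, then v²/(2a_F) = 400.000 / 7.800 = 51.282 m while braking, for a total of 20.000 + 51.282 = 71.282 m.
Since a_F ≤ a_L and the follower starts braking later, the follower is never slower than the leader, so the closest approach is when both have stopped.
Minimum gap = 71.282 − 44.444 = 26.838 m.

Minimum gap ≈ 26.8 m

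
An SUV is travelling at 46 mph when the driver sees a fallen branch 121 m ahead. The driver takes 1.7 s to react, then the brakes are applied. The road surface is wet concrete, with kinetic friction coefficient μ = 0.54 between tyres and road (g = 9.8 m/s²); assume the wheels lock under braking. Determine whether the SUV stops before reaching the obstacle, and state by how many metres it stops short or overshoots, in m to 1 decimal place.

Yes — it stops 46.1 m short of the obstacle

46 mph × 0.44704 = 20.5638 m/s.
a = μg = 0.54 × 9.8 = 5.292 m/s².
Reaction distance = 20.5638 × 1.7 = 34.958 m.
Braking distance = v²/(2a) = 422.870 / 10.584 = 39.954 m.
Total stopping distance = 34.958 + 39.954 = 74.912 m, vs 121 m available — it stops with 121 − 74.912 = 46.088 m to spare.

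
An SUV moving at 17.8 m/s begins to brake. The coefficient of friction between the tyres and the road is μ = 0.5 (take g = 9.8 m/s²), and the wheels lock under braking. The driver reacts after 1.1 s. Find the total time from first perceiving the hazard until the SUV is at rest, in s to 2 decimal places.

Total time ≈ 4.73 s

a = μg = 0.5 × 9.8 = 4.900 m/s².
Braking time = v/a = 17.8000 / 4.900 = 3.633 s.
Total = 1.1 + 3.633 = 4.733 s.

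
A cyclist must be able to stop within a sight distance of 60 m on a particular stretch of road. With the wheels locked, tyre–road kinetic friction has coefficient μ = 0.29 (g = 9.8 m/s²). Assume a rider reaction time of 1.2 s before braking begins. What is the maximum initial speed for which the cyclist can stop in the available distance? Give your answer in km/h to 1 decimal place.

Maximum speed ≈ 55.3 km/h

a = μg = 0.29 × 9.8 = 2.842 m/s².
Stopping distance: v·t_r + v²/(2a) = 60 with t_r = 1.2 s and a = 2.842 m/s².
So v² + 6.821 v − 341.04 = 0.
Positive root: v = −a·t_r + √((a·t_r)² + 2a·d) = −3.410 + √(11.628 + 341.04) = 15.3695 m/s.
15.3695 m/s × 3.6 = 55.330 km/h.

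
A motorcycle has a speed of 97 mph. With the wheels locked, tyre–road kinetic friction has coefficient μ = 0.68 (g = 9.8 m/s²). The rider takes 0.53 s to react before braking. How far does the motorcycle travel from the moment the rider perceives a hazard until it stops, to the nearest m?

97 mph × 0.44704 = 43.3629 m/s.
a = μg = 0.68 × 9.8 = 6.664 m/s².
Reaction distance = v·t_r = 43.3629 × 0.53 = 22.982 m.
Braking distance = v²/(2a) = 43.3629² / (2 × 6.664) = 1880.341 / 13.328 = 141.082 m.
Total = 22.982 + 141.082 = 164.064 m.

Total stopping distance ≈ 164 m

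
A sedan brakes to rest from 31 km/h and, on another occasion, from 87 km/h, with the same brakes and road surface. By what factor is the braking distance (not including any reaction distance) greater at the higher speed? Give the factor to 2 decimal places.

Braking distance d = v²/(2a), so with a fixed, d ∝ v².
Factor = (87/31)² = 2.8065² = 7.8764.

Factor ≈ 7.88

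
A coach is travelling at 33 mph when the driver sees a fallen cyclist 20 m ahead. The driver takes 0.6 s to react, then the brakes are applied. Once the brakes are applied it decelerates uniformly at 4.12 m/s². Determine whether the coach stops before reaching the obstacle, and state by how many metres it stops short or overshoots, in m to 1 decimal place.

33 mph × 0.44704 = 14.7523 m/s.
Reaction distance = 14.7523 × 0.6 = 8.851 m.
Braking distance = v²/(2a) = 217.630 / 8.240 = 26.411 m.
Total stopping distance = 8.851 + 26.411 = 35.262 m, vs 20 m available — it cannot stop in time and overshoots by 35.262 − 20 = 15.262 m.

No — it overshoots by 15.3 m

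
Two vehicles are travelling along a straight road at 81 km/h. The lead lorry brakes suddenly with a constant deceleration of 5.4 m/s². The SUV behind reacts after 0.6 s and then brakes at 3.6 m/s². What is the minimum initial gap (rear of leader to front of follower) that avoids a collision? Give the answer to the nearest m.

81 km/h ÷ 3.6 = 22.5000 m/s.
Leader travels v²/(2a_L) = 506.250 / 10.800 = 46.875 m before stopping.
Follower covers v·t_r = 22.5000 × 0.6 = 13.500 m while reacting, then v²/(2a_F) = 506.250 / 7.200 = 70.312 m while braking, for a total of 13.500 + 70.312 = 83.812 m.
Since a_F ≤ a_L and the follower starts braking later, the follower is never slower than the leader, so the closest approach is when both have stopped.
Minimum gap = 83.812 − 46.875 = 36.937 m.

Minimum gap ≈ 37 m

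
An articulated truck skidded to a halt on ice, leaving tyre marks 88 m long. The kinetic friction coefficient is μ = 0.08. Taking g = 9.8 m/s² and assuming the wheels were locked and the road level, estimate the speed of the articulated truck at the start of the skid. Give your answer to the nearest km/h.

Deceleration a = μg = 0.08 × 9.8 = 0.784 m/s².
v = √(2a·d) = √(2 × 0.784 × 88) = √137.984 = 11.7467 m/s.
= 11.7467 × 3.6 = 42.288 km/h.

Initial speed ≈ 42 km/h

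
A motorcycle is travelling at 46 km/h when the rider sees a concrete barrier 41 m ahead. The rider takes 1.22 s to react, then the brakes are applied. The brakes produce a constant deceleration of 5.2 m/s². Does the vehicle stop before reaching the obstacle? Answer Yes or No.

Yes

46 km/h ÷ 3.6 = 12.7778 m/s.
Reaction distance = 12.7778 × 1.22 = 15.589 m.
Braking distance = v²/(2a) = 163.272 / 10.400 = 15.699 m.
Total stopping distance = 15.589 + 15.699 = 31.288 m, vs 41 m available — it stops with 41 − 31.288 = 9.712 m to spare.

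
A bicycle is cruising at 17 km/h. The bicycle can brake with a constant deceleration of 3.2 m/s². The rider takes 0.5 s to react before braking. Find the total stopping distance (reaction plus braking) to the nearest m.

Total stopping distance ≈ 6 m

17 km/h ÷ 3.6 = 4.7222 m/s.
Reaction distance = v·t_r = 4.7222 × 0.5 = 2.361 m.
Braking distance = v²/(2a) = 4.7222² / (2 × 3.200) = 22.299 / 6.400 = 3.484 m.
Total = 2.361 + 3.484 = 5.845 m.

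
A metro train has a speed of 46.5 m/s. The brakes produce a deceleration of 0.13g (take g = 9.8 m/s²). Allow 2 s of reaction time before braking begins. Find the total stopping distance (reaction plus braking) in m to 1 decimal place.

a = 0.13 × 9.8 = 1.274 m/s².
Reaction distance = v·t_r = 46.5000 × 2 = 93.000 m.
Braking distance = v²/(2a) = 46.5000² / (2 × 1.274) = 2162.250 / 2.548 = 848.607 m.
Total = 93.000 + 848.607 = 941.607 m.

Total stopping distance ≈ 941.6 m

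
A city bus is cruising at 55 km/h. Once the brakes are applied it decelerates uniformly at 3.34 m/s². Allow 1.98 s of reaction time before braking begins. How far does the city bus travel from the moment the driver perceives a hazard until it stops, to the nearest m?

Total stopping distance ≈ 65 m

55 km/h ÷ 3.6 = 15.2778 m/s.
Reaction distance = v·t_r = 15.2778 × 1.98 = 30.250 m.
Braking distance = v²/(2a) = 15.2778² / (2 × 3.340) = 233.411 / 6.680 = 34.942 m.
Total = 30.250 + 34.942 = 65.192 m.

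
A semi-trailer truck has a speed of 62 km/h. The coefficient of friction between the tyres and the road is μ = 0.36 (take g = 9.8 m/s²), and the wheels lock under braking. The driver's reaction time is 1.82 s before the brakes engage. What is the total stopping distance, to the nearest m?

Total stopping distance ≈ 73 m

62 km/h ÷ 3.6 = 17.2222 m/s.
a = μg = 0.36 × 9.8 = 3.528 m/s².
Reaction distance = v·t_r = 17.2222 × 1.82 = 31.344 m.
Braking distance = v²/(2a) = 17.2222² / (2 × 3.528) = 296.604 / 7.056 = 42.036 m.
Total = 31.344 + 42.036 = 73.380 m.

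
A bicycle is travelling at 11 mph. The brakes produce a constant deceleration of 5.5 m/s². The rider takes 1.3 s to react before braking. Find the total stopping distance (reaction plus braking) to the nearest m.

11 mph × 0.44704 = 4.9174 m/s.
Reaction distance = v·t_r = 4.9174 × 1.3 = 6.393 m.
Braking distance = v²/(2a) = 4.9174² / (2 × 5.500) = 24.181 / 11.000 = 2.198 m.
Total = 6.393 + 2.198 = 8.591 m.

Total stopping distance ≈ 9 m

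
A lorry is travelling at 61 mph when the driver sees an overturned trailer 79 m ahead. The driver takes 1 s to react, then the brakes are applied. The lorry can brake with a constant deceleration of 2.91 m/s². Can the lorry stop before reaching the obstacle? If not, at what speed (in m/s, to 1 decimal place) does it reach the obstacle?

No — it strikes the obstacle at 21.0 m/s

61 mph × 0.44704 = 27.2694 m/s.
Reaction distance = 27.2694 × 1 = 27.269 m.
Braking distance needed to stop: v²/(2a) = 743.620 / 5.820 = 127.770 m, so total needed = 27.269 + 127.770 = 155.039 m > 79 m — it cannot stop.
Distance remaining when braking begins: 79 − 27.269 = 51.731 m.
v² = v₀² − 2a·d = 743.620 − 2 × 2.910 × 51.731 = 442.546 m²/s².
v = √442.546 = 21.037 m/s.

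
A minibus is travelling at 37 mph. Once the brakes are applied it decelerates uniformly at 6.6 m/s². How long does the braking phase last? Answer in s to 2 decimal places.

37 mph × 0.44704 = 16.5405 m/s.
Braking time = v/a = 16.5405 / 6.600 = 2.506 s.

Braking time ≈ 2.51 s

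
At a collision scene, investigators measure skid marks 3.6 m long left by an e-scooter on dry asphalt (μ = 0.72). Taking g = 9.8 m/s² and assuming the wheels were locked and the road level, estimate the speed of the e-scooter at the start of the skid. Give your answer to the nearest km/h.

Initial speed ≈ 26 km/h

Deceleration a = μg = 0.72 × 9.8 = 7.056 m/s².
v = √(2a·d) = √(2 × 7.056 × 3.6) = √50.803 = 7.1276 m/s.
= 7.1276 × 3.6 = 25.659 km/h.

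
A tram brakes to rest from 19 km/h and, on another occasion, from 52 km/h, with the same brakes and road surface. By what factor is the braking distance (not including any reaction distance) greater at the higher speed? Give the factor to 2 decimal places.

Braking distance d = v²/(2a), so with a fixed, d ∝ v².
Factor = (52/19)² = 2.7368² = 7.4901.

Factor ≈ 7.49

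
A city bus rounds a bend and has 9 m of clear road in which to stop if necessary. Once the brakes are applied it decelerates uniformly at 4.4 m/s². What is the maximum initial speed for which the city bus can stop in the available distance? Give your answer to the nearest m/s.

v²/(2a) = d ⇒ v = √(2 × 4.400 × 9) = √79.20 = 8.8994 m/s.

Maximum speed ≈ 9 m/s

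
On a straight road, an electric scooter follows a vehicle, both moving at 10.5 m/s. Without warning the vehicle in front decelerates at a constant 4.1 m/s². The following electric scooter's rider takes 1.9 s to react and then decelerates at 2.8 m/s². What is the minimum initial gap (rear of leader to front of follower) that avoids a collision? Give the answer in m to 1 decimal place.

Minimum gap ≈ 26.2 m

Leader travels v²/(2a_L) = 110.250 / 8.200 = 13.445 m before stopping.
Follower covers v·t_r = 10.5000 × 1.9 = 19.950 m while reacting, then v²/(2a_F) = 110.250 / 5.600 = 19.688 m while braking, for a total of 19.950 + 19.688 = 39.638 m.
Since a_F ≤ a_L and the follower starts braking later, the follower is never slower than the leader, so the closest approach is when both have stopped.
Minimum gap = 39.638 − 13.445 = 26.193 m.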